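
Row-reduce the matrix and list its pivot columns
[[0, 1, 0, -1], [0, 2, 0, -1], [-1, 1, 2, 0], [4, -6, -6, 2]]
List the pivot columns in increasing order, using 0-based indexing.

Swap r1 and r3.
  [ -1   1   2   0 ]
  [  0   2   0  -1 ]
  [  0   1   0  -1 ]
  [  4  -6  -6   2 ]
Multiply r1 by -1.
  [ 1  -1  -2   0 ]
  [ 0   2   0  -1 ]
  [ 0   1   0  -1 ]
  [ 4  -6  -6   2 ]
Subtract 4 times r1 from r4.
  [ 1  -1  -2   0 ]
  [ 0   2   0  -1 ]
  [ 0   1   0  -1 ]
  [ 0  -2   2   2 ]
Multiply r2 by 1/2.
  [ 1  -1  -2     0 ]
  [ 0   1   0  -1/2 ]
  [ 0   1   0    -1 ]
  [ 0  -2   2     2 ]
Subtract r2 from r3.
  [ 1  -1  -2     0 ]
  [ 0   1   0  -1/2 ]
  [ 0   0   0  -1/2 ]
  [ 0  -2   2     2 ]
Add 2 times r2 to r4.
  [ 1  -1  -2     0 ]
  [ 0   1   0  -1/2 ]
  [ 0   0   0  -1/2 ]
  [ 0   0   2     1 ]
Swap r3 and r4.
  [ 1  -1  -2     0 ]
  [ 0   1   0  -1/2 ]
  [ 0   0   2     1 ]
  [ 0   0   0  -1/2 ]
Multiply r3 by 1/2.
  [ 1  -1  -2     0 ]
  [ 0   1   0  -1/2 ]
  [ 0   0   1   1/2 ]
  [ 0   0   0  -1/2 ]
Multiply r4 by -2.
  [ 1  -1  -2     0 ]
  [ 0   1   0  -1/2 ]
  [ 0   0   1   1/2 ]
  [ 0   0   0     1 ]
Subtract 1/2 times r4 from r3.
  [ 1  -1  -2     0 ]
  [ 0   1   0  -1/2 ]
  [ 0   0   1     0 ]
  [ 0   0   0     1 ]
Add 1/2 times r4 to r2.
  [ 1  -1  -2  0 ]
  [ 0   1   0  0 ]
  [ 0   0   1  0 ]
  [ 0   0   0  1 ]
Add 2 times r3 to r1.
  [ 1  -1  0  0 ]
  [ 0   1  0  0 ]
  [ 0   0  1  0 ]
  [ 0   0  0  1 ]
Add r2 to r1.
  [ 1  0  0  0 ]
  [ 0  1  0  0 ]
  [ 0  0  1  0 ]
  [ 0  0  0  1 ]
Pivot columns are the columns containing a leading 1.

0, 1, 2, 3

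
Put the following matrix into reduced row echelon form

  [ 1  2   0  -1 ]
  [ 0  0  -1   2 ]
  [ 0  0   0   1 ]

[[1, 2, 0, 0], [0, 0, 1, 0], [0, 0, 0, 1]]

R2 ← -1·R2
  [ 1  2  0  -1 ]
  [ 0  0  1  -2 ]
  [ 0  0  0   1 ]
R2 ← R2 + 2·R3
  [ 1  2  0  -1 ]
  [ 0  0  1   0 ]
  [ 0  0  0   1 ]
R1 ← R1 + R3
  [ 1  2  0  0 ]
  [ 0  0  1  0 ]
  [ 0  0  0  1 ]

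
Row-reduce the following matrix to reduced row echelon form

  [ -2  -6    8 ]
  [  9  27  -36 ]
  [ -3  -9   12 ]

Multiply R1 by -1/2.
  [  1   3   -4 ]
  [  9  27  -36 ]
  [ -3  -9   12 ]
Subtract 9 times R1 from R2.
  [  1   3  -4 ]
  [  0   0   0 ]
  [ -3  -9  12 ]
Add 3 times R1 to R3.
  [ 1  3  -4 ]
  [ 0  0   0 ]
  [ 0  0   0 ]

[[1, 3, -4], [0, 0, 0], [0, 0, 0]]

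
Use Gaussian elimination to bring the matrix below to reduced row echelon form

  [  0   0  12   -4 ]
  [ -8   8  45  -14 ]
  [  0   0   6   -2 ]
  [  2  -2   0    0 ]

Swap ρ1 and ρ2.
  [ -8   8  45  -14 ]
  [  0   0  12   -4 ]
  [  0   0   6   -2 ]
  [  2  -2   0    0 ]
Multiply ρ1 by -1/8.
  [ 1  -1  -45/8  7/4 ]
  [ 0   0     12   -4 ]
  [ 0   0      6   -2 ]
  [ 2  -2      0    0 ]
Subtract 2 times ρ1 from ρ4.
  [ 1  -1  -45/8   7/4 ]
  [ 0   0     12    -4 ]
  [ 0   0      6    -2 ]
  [ 0   0   45/4  -7/2 ]
Multiply ρ2 by 1/12.
  [ 1  -1  -45/8   7/4 ]
  [ 0   0      1  -1/3 ]
  [ 0   0      6    -2 ]
  [ 0   0   45/4  -7/2 ]
Subtract 6 times ρ2 from ρ3.
  [ 1  -1  -45/8   7/4 ]
  [ 0   0      1  -1/3 ]
  [ 0   0      0     0 ]
  [ 0   0   45/4  -7/2 ]
Subtract 45/4 times ρ2 from ρ4.
  [ 1  -1  -45/8   7/4 ]
  [ 0   0      1  -1/3 ]
  [ 0   0      0     0 ]
  [ 0   0      0   1/4 ]
Swap ρ3 and ρ4.
  [ 1  -1  -45/8   7/4 ]
  [ 0   0      1  -1/3 ]
  [ 0   0      0   1/4 ]
  [ 0   0      0     0 ]
Multiply ρ3 by 4.
  [ 1  -1  -45/8   7/4 ]
  [ 0   0      1  -1/3 ]
  [ 0   0      0     1 ]
  [ 0   0      0     0 ]
Add 1/3 times ρ3 to ρ2.
  [ 1  -1  -45/8  7/4 ]
  [ 0   0      1    0 ]
  [ 0   0      0    1 ]
  [ 0   0      0    0 ]
Subtract 7/4 times ρ3 from ρ1.
  [ 1  -1  -45/8  0 ]
  [ 0   0      1  0 ]
  [ 0   0      0  1 ]
  [ 0   0      0  0 ]
Add 45/8 times ρ2 to ρ1.
  [ 1  -1  0  0 ]
  [ 0   0  1  0 ]
  [ 0   0  0  1 ]
  [ 0   0  0  0 ]

[[1, -1, 0, 0], [0, 0, 1, 0], [0, 0, 0, 1], [0, 0, 0, 0]]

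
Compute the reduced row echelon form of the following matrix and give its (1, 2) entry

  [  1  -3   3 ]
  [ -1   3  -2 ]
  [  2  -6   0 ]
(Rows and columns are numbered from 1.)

ρ2 ← ρ2 + ρ1
  [ 1  -3  3 ]
  [ 0   0  1 ]
  [ 2  -6  0 ]
ρ3 ← ρ3 − 2·ρ1
  [ 1  -3   3 ]
  [ 0   0   1 ]
  [ 0   0  -6 ]
ρ3 ← ρ3 + 6·ρ2
  [ 1  -3  3 ]
  [ 0   0  1 ]
  [ 0   0  0 ]
ρ1 ← ρ1 − 3·ρ2
  [ 1  -3  0 ]
  [ 0   0  1 ]
  [ 0   0  0 ]

-3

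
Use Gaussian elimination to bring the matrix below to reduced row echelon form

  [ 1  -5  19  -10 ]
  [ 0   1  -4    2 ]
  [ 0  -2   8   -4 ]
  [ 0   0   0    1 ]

ρ3 ← ρ3 + 2·ρ2
  [ 1  -5  19  -10 ]
  [ 0   1  -4    2 ]
  [ 0   0   0    0 ]
  [ 0   0   0    1 ]
ρ3 <-> ρ4
  [ 1  -5  19  -10 ]
  [ 0   1  -4    2 ]
  [ 0   0   0    1 ]
  [ 0   0   0    0 ]
ρ2 ← ρ2 − 2·ρ3
  [ 1  -5  19  -10 ]
  [ 0   1  -4    0 ]
  [ 0   0   0    1 ]
  [ 0   0   0    0 ]
ρ1 ← ρ1 + 10·ρ3
  [ 1  -5  19  0 ]
  [ 0   1  -4  0 ]
  [ 0   0   0  1 ]
  [ 0   0   0  0 ]
ρ1 ← ρ1 + 5·ρ2
  [ 1  0  -1  0 ]
  [ 0  1  -4  0 ]
  [ 0  0   0  1 ]
  [ 0  0   0  0 ]

[[1, 0, -1, 0], [0, 1, -4, 0], [0, 0, 0, 1], [0, 0, 0, 0]]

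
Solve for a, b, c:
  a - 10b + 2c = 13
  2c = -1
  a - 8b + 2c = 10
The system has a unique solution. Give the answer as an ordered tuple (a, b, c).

(-1, -3/2, -1/2)

Form the augmented matrix and row-reduce:
  [ 1  -10  2  |  13 ]
  [ 0    0  2  |  -1 ]
  [ 1   -8  2  |  10 ]
Subtract R1 from R3.
  [ 1  -10  2  |  13 ]
  [ 0    0  2  |  -1 ]
  [ 0    2  0  |  -3 ]
Swap R2 and R3.
  [ 1  -10  2  |  13 ]
  [ 0    2  0  |  -3 ]
  [ 0    0  2  |  -1 ]
Multiply R2 by 1/2.
  [ 1  -10  2  |    13 ]
  [ 0    1  0  |  -3/2 ]
  [ 0    0  2  |    -1 ]
Multiply R3 by 1/2.
  [ 1  -10  2  |    13 ]
  [ 0    1  0  |  -3/2 ]
  [ 0    0  1  |  -1/2 ]
Subtract 2 times R3 from R1.
  [ 1  -10  0  |    14 ]
  [ 0    1  0  |  -3/2 ]
  [ 0    0  1  |  -1/2 ]
Add 10 times R2 to R1.
  [ 1  0  0  |    -1 ]
  [ 0  1  0  |  -3/2 ]
  [ 0  0  1  |  -1/2 ]
Reading off the last column: a = -1, b = -3/2, c = -1/2.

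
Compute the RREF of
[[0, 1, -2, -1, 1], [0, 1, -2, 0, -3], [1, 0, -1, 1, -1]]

[[1, 0, -1, 0, 3], [0, 1, -2, 0, -3], [0, 0, 0, 1, -4]]

Swap ρ1 and ρ3.
  [ 1  0  -1   1  -1 ]
  [ 0  1  -2   0  -3 ]
  [ 0  1  -2  -1   1 ]
Subtract ρ2 from ρ3.
  [ 1  0  -1   1  -1 ]
  [ 0  1  -2   0  -3 ]
  [ 0  0   0  -1   4 ]
Multiply ρ3 by -1.
  [ 1  0  -1  1  -1 ]
  [ 0  1  -2  0  -3 ]
  [ 0  0   0  1  -4 ]
Subtract ρ3 from ρ1.
  [ 1  0  -1  0   3 ]
  [ 0  1  -2  0  -3 ]
  [ 0  0   0  1  -4 ]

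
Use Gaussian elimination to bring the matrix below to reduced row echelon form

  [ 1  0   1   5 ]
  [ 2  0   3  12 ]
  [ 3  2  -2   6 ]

R2 -> R2 − 2·R1
  [ 1  0   1  5 ]
  [ 0  0   1  2 ]
  [ 3  2  -2  6 ]
R3 -> R3 − 3·R1
  [ 1  0   1   5 ]
  [ 0  0   1   2 ]
  [ 0  2  -5  -9 ]
R2 <-> R3
  [ 1  0   1   5 ]
  [ 0  2  -5  -9 ]
  [ 0  0   1   2 ]
R2 -> 1/2·R2
  [ 1  0     1     5 ]
  [ 0  1  -5/2  -9/2 ]
  [ 0  0     1     2 ]
R2 -> R2 + 5/2·R3
  [ 1  0  1    5 ]
  [ 0  1  0  1/2 ]
  [ 0  0  1    2 ]
R1 -> R1 − R3
  [ 1  0  0    3 ]
  [ 0  1  0  1/2 ]
  [ 0  0  1    2 ]

[[1, 0, 0, 3], [0, 1, 0, 1/2], [0, 0, 1, 2]]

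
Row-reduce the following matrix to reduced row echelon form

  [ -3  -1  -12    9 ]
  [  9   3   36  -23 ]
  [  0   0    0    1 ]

R1 -> -1/3·R1
  [ 1  1/3   4   -3 ]
  [ 9    3  36  -23 ]
  [ 0    0   0    1 ]
R2 -> R2 − 9·R1
  [ 1  1/3  4  -3 ]
  [ 0    0  0   4 ]
  [ 0    0  0   1 ]
R2 -> 1/4·R2
  [ 1  1/3  4  -3 ]
  [ 0    0  0   1 ]
  [ 0    0  0   1 ]
R3 -> R3 − R2
  [ 1  1/3  4  -3 ]
  [ 0    0  0   1 ]
  [ 0    0  0   0 ]
R1 -> R1 + 3·R2
  [ 1  1/3  4  0 ]
  [ 0    0  0  1 ]
  [ 0    0  0  0 ]

[[1, 1/3, 4, 0], [0, 0, 0, 1], [0, 0, 0, 0]]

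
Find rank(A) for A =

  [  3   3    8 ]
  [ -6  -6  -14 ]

rank = 2

ρ1 := 1/3·ρ1
ρ2 := ρ2 + 6·ρ1
ρ2 := 1/2·ρ2
ρ1 := ρ1 − 8/3·ρ2
The reduced form has 2 nonzero rows.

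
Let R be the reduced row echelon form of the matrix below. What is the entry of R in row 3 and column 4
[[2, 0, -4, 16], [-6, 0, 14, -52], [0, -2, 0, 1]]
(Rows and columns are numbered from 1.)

R1 ← 1/2·R1
R2 ← R2 + 6·R1
R2 <-> R3
R2 ← -1/2·R2
R3 ← 1/2·R3
R1 ← R1 + 2·R3

-2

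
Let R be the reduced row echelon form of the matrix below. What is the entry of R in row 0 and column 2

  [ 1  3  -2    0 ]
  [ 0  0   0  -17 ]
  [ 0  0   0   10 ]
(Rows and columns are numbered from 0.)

ρ2 -> -1/17·ρ2
  [ 1  3  -2   0 ]
  [ 0  0   0   1 ]
  [ 0  0   0  10 ]
ρ3 -> ρ3 − 10·ρ2
  [ 1  3  -2  0 ]
  [ 0  0   0  1 ]
  [ 0  0   0  0 ]

-2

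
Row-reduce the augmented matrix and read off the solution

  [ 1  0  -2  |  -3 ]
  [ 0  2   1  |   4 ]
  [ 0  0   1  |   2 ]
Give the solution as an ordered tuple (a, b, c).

(1, 1, 2)

r2 → 1/2·r2
  [ 1  0   -2  |  -3 ]
  [ 0  1  1/2  |   2 ]
  [ 0  0    1  |   2 ]
r2 → r2 − 1/2·r3
  [ 1  0  -2  |  -3 ]
  [ 0  1   0  |   1 ]
  [ 0  0   1  |   2 ]
r1 → r1 + 2·r3
  [ 1  0  0  |  1 ]
  [ 0  1  0  |  1 ]
  [ 0  0  1  |  2 ]
Reading off the last column: a = 1, b = 1, c = 2.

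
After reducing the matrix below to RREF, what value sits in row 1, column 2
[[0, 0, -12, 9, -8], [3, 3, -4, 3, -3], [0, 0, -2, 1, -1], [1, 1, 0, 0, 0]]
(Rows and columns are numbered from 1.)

1

r1 <-> r2
  [ 3  3   -4  3  -3 ]
  [ 0  0  -12  9  -8 ]
  [ 0  0   -2  1  -1 ]
  [ 1  1    0  0   0 ]
r1 := 1/3·r1
  [ 1  1  -4/3  1  -1 ]
  [ 0  0   -12  9  -8 ]
  [ 0  0    -2  1  -1 ]
  [ 1  1     0  0   0 ]
r4 := r4 − r1
  [ 1  1  -4/3   1  -1 ]
  [ 0  0   -12   9  -8 ]
  [ 0  0    -2   1  -1 ]
  [ 0  0   4/3  -1   1 ]
r2 := -1/12·r2
  [ 1  1  -4/3     1   -1 ]
  [ 0  0     1  -3/4  2/3 ]
  [ 0  0    -2     1   -1 ]
  [ 0  0   4/3    -1    1 ]
r3 := r3 + 2·r2
  [ 1  1  -4/3     1   -1 ]
  [ 0  0     1  -3/4  2/3 ]
  [ 0  0     0  -1/2  1/3 ]
  [ 0  0   4/3    -1    1 ]
r4 := r4 − 4/3·r2
  [ 1  1  -4/3     1   -1 ]
  [ 0  0     1  -3/4  2/3 ]
  [ 0  0     0  -1/2  1/3 ]
  [ 0  0     0     0  1/9 ]
r3 := -2·r3
  [ 1  1  -4/3     1    -1 ]
  [ 0  0     1  -3/4   2/3 ]
  [ 0  0     0     1  -2/3 ]
  [ 0  0     0     0   1/9 ]
r4 := 9·r4
  [ 1  1  -4/3     1    -1 ]
  [ 0  0     1  -3/4   2/3 ]
  [ 0  0     0     1  -2/3 ]
  [ 0  0     0     0     1 ]
r3 := r3 + 2/3·r4
  [ 1  1  -4/3     1   -1 ]
  [ 0  0     1  -3/4  2/3 ]
  [ 0  0     0     1    0 ]
  [ 0  0     0     0    1 ]
r2 := r2 − 2/3·r4
  [ 1  1  -4/3     1  -1 ]
  [ 0  0     1  -3/4   0 ]
  [ 0  0     0     1   0 ]
  [ 0  0     0     0   1 ]
r1 := r1 + r4
  [ 1  1  -4/3     1  0 ]
  [ 0  0     1  -3/4  0 ]
  [ 0  0     0     1  0 ]
  [ 0  0     0     0  1 ]
r2 := r2 + 3/4·r3
  [ 1  1  -4/3  1  0 ]
  [ 0  0     1  0  0 ]
  [ 0  0     0  1  0 ]
  [ 0  0     0  0  1 ]
r1 := r1 − r3
  [ 1  1  -4/3  0  0 ]
  [ 0  0     1  0  0 ]
  [ 0  0     0  1  0 ]
  [ 0  0     0  0  1 ]
r1 := r1 + 4/3·r2
  [ 1  1  0  0  0 ]
  [ 0  0  1  0  0 ]
  [ 0  0  0  1  0 ]
  [ 0  0  0  0  1 ]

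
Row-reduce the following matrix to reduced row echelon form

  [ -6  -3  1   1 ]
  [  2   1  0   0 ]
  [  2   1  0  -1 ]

[[1, 1/2, 0, 0], [0, 0, 1, 0], [0, 0, 0, 1]]

R1 -> -1/6·R1
R2 -> R2 − 2·R1
R3 -> R3 − 2·R1
R2 -> 3·R2
R3 -> R3 − 1/3·R2
R3 -> -1·R3
R2 -> R2 − R3
R1 -> R1 + 1/6·R3
R1 -> R1 + 1/6·R2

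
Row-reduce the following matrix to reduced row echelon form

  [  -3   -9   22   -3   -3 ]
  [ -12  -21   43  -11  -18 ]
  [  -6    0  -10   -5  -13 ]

[[1, 0, 5/3, 0, 3], [0, 1, -3, 0, -1/3], [0, 0, 0, 1, -1]]

r1 -> -1/3·r1
  [   1    3  -22/3    1    1 ]
  [ -12  -21     43  -11  -18 ]
  [  -6    0    -10   -5  -13 ]
r2 -> r2 + 12·r1
  [  1   3  -22/3   1    1 ]
  [  0  15    -45   1   -6 ]
  [ -6   0    -10  -5  -13 ]
r3 -> r3 + 6·r1
  [ 1   3  -22/3  1   1 ]
  [ 0  15    -45  1  -6 ]
  [ 0  18    -54  1  -7 ]
r2 -> 1/15·r2
  [ 1   3  -22/3     1     1 ]
  [ 0   1     -3  1/15  -2/5 ]
  [ 0  18    -54     1    -7 ]
r3 -> r3 − 18·r2
  [ 1  3  -22/3     1     1 ]
  [ 0  1     -3  1/15  -2/5 ]
  [ 0  0      0  -1/5   1/5 ]
r3 -> -5·r3
  [ 1  3  -22/3     1     1 ]
  [ 0  1     -3  1/15  -2/5 ]
  [ 0  0      0     1    -1 ]
r2 -> r2 − 1/15·r3
  [ 1  3  -22/3  1     1 ]
  [ 0  1     -3  0  -1/3 ]
  [ 0  0      0  1    -1 ]
r1 -> r1 − r3
  [ 1  3  -22/3  0     2 ]
  [ 0  1     -3  0  -1/3 ]
  [ 0  0      0  1    -1 ]
r1 -> r1 − 3·r2
  [ 1  0  5/3  0     3 ]
  [ 0  1   -3  0  -1/3 ]
  [ 0  0    0  1    -1 ]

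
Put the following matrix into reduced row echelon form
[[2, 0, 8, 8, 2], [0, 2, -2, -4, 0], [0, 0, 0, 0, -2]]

[[1, 0, 4, 4, 0], [0, 1, -1, -2, 0], [0, 0, 0, 0, 1]]

r1 → 1/2·r1
  [ 1  0   4   4   1 ]
  [ 0  2  -2  -4   0 ]
  [ 0  0   0   0  -2 ]
r2 → 1/2·r2
  [ 1  0   4   4   1 ]
  [ 0  1  -1  -2   0 ]
  [ 0  0   0   0  -2 ]
r3 → -1/2·r3
  [ 1  0   4   4  1 ]
  [ 0  1  -1  -2  0 ]
  [ 0  0   0   0  1 ]
r1 → r1 − r3
  [ 1  0   4   4  0 ]
  [ 0  1  -1  -2  0 ]
  [ 0  0   0   0  1 ]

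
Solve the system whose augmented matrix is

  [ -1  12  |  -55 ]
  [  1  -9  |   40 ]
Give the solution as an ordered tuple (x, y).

(-5, -5)

r1 ← -1·r1
r2 ← r2 − r1
r2 ← 1/3·r2
r1 ← r1 + 12·r2
Reading off the last column: x = -5, y = -5.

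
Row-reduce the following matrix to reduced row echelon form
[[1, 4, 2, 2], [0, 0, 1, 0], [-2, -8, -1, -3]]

R3 ← R3 + 2·R1
R3 ← R3 − 3·R2
R1 ← R1 − 2·R3
R1 ← R1 − 2·R2

[[1, 4, 0, 0], [0, 0, 1, 0], [0, 0, 0, 1]]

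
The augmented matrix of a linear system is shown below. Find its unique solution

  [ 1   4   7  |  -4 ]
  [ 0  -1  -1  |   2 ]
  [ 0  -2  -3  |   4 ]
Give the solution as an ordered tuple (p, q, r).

(4, -2, 0)

ρ2 ← -1·ρ2
ρ3 ← ρ3 + 2·ρ2
ρ3 ← -1·ρ3
ρ2 ← ρ2 − ρ3
ρ1 ← ρ1 − 7·ρ3
ρ1 ← ρ1 − 4·ρ2
Reading off the last column: p = 4, q = -2, r = 0.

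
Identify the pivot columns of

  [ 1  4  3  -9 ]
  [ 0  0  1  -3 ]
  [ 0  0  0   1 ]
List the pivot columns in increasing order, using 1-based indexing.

1, 3, 4

R2 := R2 + 3·R3
  [ 1  4  3  -9 ]
  [ 0  0  1   0 ]
  [ 0  0  0   1 ]
R1 := R1 + 9·R3
  [ 1  4  3  0 ]
  [ 0  0  1  0 ]
  [ 0  0  0  1 ]
R1 := R1 − 3·R2
  [ 1  4  0  0 ]
  [ 0  0  1  0 ]
  [ 0  0  0  1 ]
Pivot columns are the columns containing a leading 1.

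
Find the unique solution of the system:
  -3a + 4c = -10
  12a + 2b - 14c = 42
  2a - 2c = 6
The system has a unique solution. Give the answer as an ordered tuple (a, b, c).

Form the augmented matrix and row-reduce:
  [ -3  0    4  |  -10 ]
  [ 12  2  -14  |   42 ]
  [  2  0   -2  |    6 ]
R1 → -1/3·R1
R2 → R2 − 12·R1
R3 → R3 − 2·R1
R2 → 1/2·R2
R3 → 3/2·R3
R2 → R2 − R3
R1 → R1 + 4/3·R3
Reading off the last column: a = 2, b = 2, c = -1.

(2, 2, -1)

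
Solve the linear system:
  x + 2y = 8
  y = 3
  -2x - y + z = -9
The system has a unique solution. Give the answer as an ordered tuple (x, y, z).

Form the augmented matrix and row-reduce:
  [  1   2  0  |   8 ]
  [  0   1  0  |   3 ]
  [ -2  -1  1  |  -9 ]
r3 ← r3 + 2·r1
r3 ← r3 − 3·r2
r1 ← r1 − 2·r2
Reading off the last column: x = 2, y = 3, z = -2.

(2, 3, -2)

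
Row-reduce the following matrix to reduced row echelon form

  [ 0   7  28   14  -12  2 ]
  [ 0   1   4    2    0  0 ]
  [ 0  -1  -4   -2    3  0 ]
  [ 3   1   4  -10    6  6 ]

[[1, 0, 0, -4, 0, 0], [0, 1, 4, 2, 0, 0], [0, 0, 0, 0, 1, 0], [0, 0, 0, 0, 0, 1]]

Swap R1 and R4.
  [ 3   1   4  -10    6  6 ]
  [ 0   1   4    2    0  0 ]
  [ 0  -1  -4   -2    3  0 ]
  [ 0   7  28   14  -12  2 ]
Multiply R1 by 1/3.
  [ 1  1/3  4/3  -10/3    2  2 ]
  [ 0    1    4      2    0  0 ]
  [ 0   -1   -4     -2    3  0 ]
  [ 0    7   28     14  -12  2 ]
Add R2 to R3.
  [ 1  1/3  4/3  -10/3    2  2 ]
  [ 0    1    4      2    0  0 ]
  [ 0    0    0      0    3  0 ]
  [ 0    7   28     14  -12  2 ]
Subtract 7 times R2 from R4.
  [ 1  1/3  4/3  -10/3    2  2 ]
  [ 0    1    4      2    0  0 ]
  [ 0    0    0      0    3  0 ]
  [ 0    0    0      0  -12  2 ]
Multiply R3 by 1/3.
  [ 1  1/3  4/3  -10/3    2  2 ]
  [ 0    1    4      2    0  0 ]
  [ 0    0    0      0    1  0 ]
  [ 0    0    0      0  -12  2 ]
Add 12 times R3 to R4.
  [ 1  1/3  4/3  -10/3  2  2 ]
  [ 0    1    4      2  0  0 ]
  [ 0    0    0      0  1  0 ]
  [ 0    0    0      0  0  2 ]
Multiply R4 by 1/2.
  [ 1  1/3  4/3  -10/3  2  2 ]
  [ 0    1    4      2  0  0 ]
  [ 0    0    0      0  1  0 ]
  [ 0    0    0      0  0  1 ]
Subtract 2 times R4 from R1.
  [ 1  1/3  4/3  -10/3  2  0 ]
  [ 0    1    4      2  0  0 ]
  [ 0    0    0      0  1  0 ]
  [ 0    0    0      0  0  1 ]
Subtract 2 times R3 from R1.
  [ 1  1/3  4/3  -10/3  0  0 ]
  [ 0    1    4      2  0  0 ]
  [ 0    0    0      0  1  0 ]
  [ 0    0    0      0  0  1 ]
Subtract 1/3 times R2 from R1.
  [ 1  0  0  -4  0  0 ]
  [ 0  1  4   2  0  0 ]
  [ 0  0  0   0  1  0 ]
  [ 0  0  0   0  0  1 ]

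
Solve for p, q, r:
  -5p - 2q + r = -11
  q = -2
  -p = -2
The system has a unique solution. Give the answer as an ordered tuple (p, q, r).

(2, -2, -5)

Form the augmented matrix and row-reduce:
  [ -5  -2  1  |  -11 ]
  [  0   1  0  |   -2 ]
  [ -1   0  0  |   -2 ]
R1 := -1/5·R1
R3 := R3 + R1
R3 := R3 − 2/5·R2
R3 := -5·R3
R1 := R1 + 1/5·R3
R1 := R1 − 2/5·R2
Reading off the last column: p = 2, q = -2, r = -5.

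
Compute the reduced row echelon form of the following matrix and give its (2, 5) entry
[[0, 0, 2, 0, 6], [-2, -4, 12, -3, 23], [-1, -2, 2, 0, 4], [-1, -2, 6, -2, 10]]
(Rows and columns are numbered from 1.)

R1 <-> R2
R1 -> -1/2·R1
R3 -> R3 + R1
R4 -> R4 + R1
R2 -> 1/2·R2
R3 -> R3 + 4·R2
R3 -> 2/3·R3
R4 -> R4 + 1/2·R3
R1 -> R1 − 3/2·R3
R1 -> R1 + 6·R2

3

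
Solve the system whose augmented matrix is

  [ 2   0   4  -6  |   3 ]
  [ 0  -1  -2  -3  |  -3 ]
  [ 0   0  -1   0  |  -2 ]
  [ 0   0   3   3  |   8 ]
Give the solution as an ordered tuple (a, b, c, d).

ρ1 → 1/2·ρ1
  [ 1   0   2  -3  |  3/2 ]
  [ 0  -1  -2  -3  |   -3 ]
  [ 0   0  -1   0  |   -2 ]
  [ 0   0   3   3  |    8 ]
ρ2 → -1·ρ2
  [ 1  0   2  -3  |  3/2 ]
  [ 0  1   2   3  |    3 ]
  [ 0  0  -1   0  |   -2 ]
  [ 0  0   3   3  |    8 ]
ρ3 → -1·ρ3
  [ 1  0  2  -3  |  3/2 ]
  [ 0  1  2   3  |    3 ]
  [ 0  0  1   0  |    2 ]
  [ 0  0  3   3  |    8 ]
ρ4 → ρ4 − 3·ρ3
  [ 1  0  2  -3  |  3/2 ]
  [ 0  1  2   3  |    3 ]
  [ 0  0  1   0  |    2 ]
  [ 0  0  0   3  |    2 ]
ρ4 → 1/3·ρ4
  [ 1  0  2  -3  |  3/2 ]
  [ 0  1  2   3  |    3 ]
  [ 0  0  1   0  |    2 ]
  [ 0  0  0   1  |  2/3 ]
ρ2 → ρ2 − 3·ρ4
  [ 1  0  2  -3  |  3/2 ]
  [ 0  1  2   0  |    1 ]
  [ 0  0  1   0  |    2 ]
  [ 0  0  0   1  |  2/3 ]
ρ1 → ρ1 + 3·ρ4
  [ 1  0  2  0  |  7/2 ]
  [ 0  1  2  0  |    1 ]
  [ 0  0  1  0  |    2 ]
  [ 0  0  0  1  |  2/3 ]
ρ2 → ρ2 − 2·ρ3
  [ 1  0  2  0  |  7/2 ]
  [ 0  1  0  0  |   -3 ]
  [ 0  0  1  0  |    2 ]
  [ 0  0  0  1  |  2/3 ]
ρ1 → ρ1 − 2·ρ3
  [ 1  0  0  0  |  -1/2 ]
  [ 0  1  0  0  |    -3 ]
  [ 0  0  1  0  |     2 ]
  [ 0  0  0  1  |   2/3 ]
Reading off the last column: a = -1/2, b = -3, c = 2, d = 2/3.

(-1/2, -3, 2, 2/3)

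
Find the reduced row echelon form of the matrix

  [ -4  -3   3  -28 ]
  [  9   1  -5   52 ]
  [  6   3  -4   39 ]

[[1, 0, 0, 4], [0, 1, 0, 1], [0, 0, 1, -3]]

r1 → -1/4·r1
  [ 1  3/4  -3/4   7 ]
  [ 9    1    -5  52 ]
  [ 6    3    -4  39 ]
r2 → r2 − 9·r1
  [ 1    3/4  -3/4    7 ]
  [ 0  -23/4   7/4  -11 ]
  [ 6      3    -4   39 ]
r3 → r3 − 6·r1
  [ 1    3/4  -3/4    7 ]
  [ 0  -23/4   7/4  -11 ]
  [ 0   -3/2   1/2   -3 ]
r2 → -4/23·r2
  [ 1   3/4   -3/4      7 ]
  [ 0     1  -7/23  44/23 ]
  [ 0  -3/2    1/2     -3 ]
r3 → r3 + 3/2·r2
  [ 1  3/4   -3/4      7 ]
  [ 0    1  -7/23  44/23 ]
  [ 0    0   1/23  -3/23 ]
r3 → 23·r3
  [ 1  3/4   -3/4      7 ]
  [ 0    1  -7/23  44/23 ]
  [ 0    0      1     -3 ]
r2 → r2 + 7/23·r3
  [ 1  3/4  -3/4   7 ]
  [ 0    1     0   1 ]
  [ 0    0     1  -3 ]
r1 → r1 + 3/4·r3
  [ 1  3/4  0  19/4 ]
  [ 0    1  0     1 ]
  [ 0    0  1    -3 ]
r1 → r1 − 3/4·r2
  [ 1  0  0   4 ]
  [ 0  1  0   1 ]
  [ 0  0  1  -3 ]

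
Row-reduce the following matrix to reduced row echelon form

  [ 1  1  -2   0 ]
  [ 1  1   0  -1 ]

[[1, 1, 0, -1], [0, 0, 1, -1/2]]

ρ2 := ρ2 − ρ1
ρ2 := 1/2·ρ2
ρ1 := ρ1 + 2·ρ2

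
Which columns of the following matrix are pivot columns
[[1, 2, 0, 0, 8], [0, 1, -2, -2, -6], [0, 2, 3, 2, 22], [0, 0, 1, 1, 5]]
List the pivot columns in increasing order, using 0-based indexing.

R3 → R3 − 2·R2
  [ 1  2   0   0   8 ]
  [ 0  1  -2  -2  -6 ]
  [ 0  0   7   6  34 ]
  [ 0  0   1   1   5 ]
R3 → 1/7·R3
  [ 1  2   0    0     8 ]
  [ 0  1  -2   -2    -6 ]
  [ 0  0   1  6/7  34/7 ]
  [ 0  0   1    1     5 ]
R4 → R4 − R3
  [ 1  2   0    0     8 ]
  [ 0  1  -2   -2    -6 ]
  [ 0  0   1  6/7  34/7 ]
  [ 0  0   0  1/7   1/7 ]
R4 → 7·R4
  [ 1  2   0    0     8 ]
  [ 0  1  -2   -2    -6 ]
  [ 0  0   1  6/7  34/7 ]
  [ 0  0   0    1     1 ]
R3 → R3 − 6/7·R4
  [ 1  2   0   0   8 ]
  [ 0  1  -2  -2  -6 ]
  [ 0  0   1   0   4 ]
  [ 0  0   0   1   1 ]
R2 → R2 + 2·R4
  [ 1  2   0  0   8 ]
  [ 0  1  -2  0  -4 ]
  [ 0  0   1  0   4 ]
  [ 0  0   0  1   1 ]
R2 → R2 + 2·R3
  [ 1  2  0  0  8 ]
  [ 0  1  0  0  4 ]
  [ 0  0  1  0  4 ]
  [ 0  0  0  1  1 ]
R1 → R1 − 2·R2
  [ 1  0  0  0  0 ]
  [ 0  1  0  0  4 ]
  [ 0  0  1  0  4 ]
  [ 0  0  0  1  1 ]
Pivot columns are the columns containing a leading 1.

0, 1, 2, 3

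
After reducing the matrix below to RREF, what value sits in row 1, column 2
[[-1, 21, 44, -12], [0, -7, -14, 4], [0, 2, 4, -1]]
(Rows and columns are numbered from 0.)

2

r1 -> -1·r1
  [ 1  -21  -44  12 ]
  [ 0   -7  -14   4 ]
  [ 0    2    4  -1 ]
r2 -> -1/7·r2
  [ 1  -21  -44    12 ]
  [ 0    1    2  -4/7 ]
  [ 0    2    4    -1 ]
r3 -> r3 − 2·r2
  [ 1  -21  -44    12 ]
  [ 0    1    2  -4/7 ]
  [ 0    0    0   1/7 ]
r3 -> 7·r3
  [ 1  -21  -44    12 ]
  [ 0    1    2  -4/7 ]
  [ 0    0    0     1 ]
r2 -> r2 + 4/7·r3
  [ 1  -21  -44  12 ]
  [ 0    1    2   0 ]
  [ 0    0    0   1 ]
r1 -> r1 − 12·r3
  [ 1  -21  -44  0 ]
  [ 0    1    2  0 ]
  [ 0    0    0  1 ]
r1 -> r1 + 21·r2
  [ 1  0  -2  0 ]
  [ 0  1   2  0 ]
  [ 0  0   0  1 ]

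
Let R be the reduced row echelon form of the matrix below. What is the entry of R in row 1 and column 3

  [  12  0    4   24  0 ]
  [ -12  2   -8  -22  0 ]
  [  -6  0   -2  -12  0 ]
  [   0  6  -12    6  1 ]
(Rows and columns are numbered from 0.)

R1 := 1/12·R1
  [   1  0  1/3    2  0 ]
  [ -12  2   -8  -22  0 ]
  [  -6  0   -2  -12  0 ]
  [   0  6  -12    6  1 ]
R2 := R2 + 12·R1
  [  1  0  1/3    2  0 ]
  [  0  2   -4    2  0 ]
  [ -6  0   -2  -12  0 ]
  [  0  6  -12    6  1 ]
R3 := R3 + 6·R1
  [ 1  0  1/3  2  0 ]
  [ 0  2   -4  2  0 ]
  [ 0  0    0  0  0 ]
  [ 0  6  -12  6  1 ]
R2 := 1/2·R2
  [ 1  0  1/3  2  0 ]
  [ 0  1   -2  1  0 ]
  [ 0  0    0  0  0 ]
  [ 0  6  -12  6  1 ]
R4 := R4 − 6·R2
  [ 1  0  1/3  2  0 ]
  [ 0  1   -2  1  0 ]
  [ 0  0    0  0  0 ]
  [ 0  0    0  0  1 ]
R3 ↔ R4
  [ 1  0  1/3  2  0 ]
  [ 0  1   -2  1  0 ]
  [ 0  0    0  0  1 ]
  [ 0  0    0  0  0 ]

1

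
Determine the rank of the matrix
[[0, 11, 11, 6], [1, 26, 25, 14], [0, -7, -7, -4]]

Swap R1 and R2.
  [ 1  26  25  14 ]
  [ 0  11  11   6 ]
  [ 0  -7  -7  -4 ]
Multiply R2 by 1/11.
  [ 1  26  25    14 ]
  [ 0   1   1  6/11 ]
  [ 0  -7  -7    -4 ]
Add 7 times R2 to R3.
  [ 1  26  25     14 ]
  [ 0   1   1   6/11 ]
  [ 0   0   0  -2/11 ]
Multiply R3 by -11/2.
  [ 1  26  25    14 ]
  [ 0   1   1  6/11 ]
  [ 0   0   0     1 ]
Subtract 6/11 times R3 from R2.
  [ 1  26  25  14 ]
  [ 0   1   1   0 ]
  [ 0   0   0   1 ]
Subtract 14 times R3 from R1.
  [ 1  26  25  0 ]
  [ 0   1   1  0 ]
  [ 0   0   0  1 ]
Subtract 26 times R2 from R1.
  [ 1  0  -1  0 ]
  [ 0  1   1  0 ]
  [ 0  0   0  1 ]
The reduced form has 3 nonzero rows.

rank = 3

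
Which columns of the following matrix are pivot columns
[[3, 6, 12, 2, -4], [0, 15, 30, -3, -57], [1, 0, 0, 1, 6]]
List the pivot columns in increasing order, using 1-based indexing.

1, 2, 4

R1 ← 1/3·R1
  [ 1   2   4  2/3  -4/3 ]
  [ 0  15  30   -3   -57 ]
  [ 1   0   0    1     6 ]
R3 ← R3 − R1
  [ 1   2   4  2/3  -4/3 ]
  [ 0  15  30   -3   -57 ]
  [ 0  -2  -4  1/3  22/3 ]
R2 ← 1/15·R2
  [ 1   2   4   2/3   -4/3 ]
  [ 0   1   2  -1/5  -19/5 ]
  [ 0  -2  -4   1/3   22/3 ]
R3 ← R3 + 2·R2
  [ 1  2  4    2/3   -4/3 ]
  [ 0  1  2   -1/5  -19/5 ]
  [ 0  0  0  -1/15  -4/15 ]
R3 ← -15·R3
  [ 1  2  4   2/3   -4/3 ]
  [ 0  1  2  -1/5  -19/5 ]
  [ 0  0  0     1      4 ]
R2 ← R2 + 1/5·R3
  [ 1  2  4  2/3  -4/3 ]
  [ 0  1  2    0    -3 ]
  [ 0  0  0    1     4 ]
R1 ← R1 − 2/3·R3
  [ 1  2  4  0  -4 ]
  [ 0  1  2  0  -3 ]
  [ 0  0  0  1   4 ]
R1 ← R1 − 2·R2
  [ 1  0  0  0   2 ]
  [ 0  1  2  0  -3 ]
  [ 0  0  0  1   4 ]
Pivot columns are the columns containing a leading 1.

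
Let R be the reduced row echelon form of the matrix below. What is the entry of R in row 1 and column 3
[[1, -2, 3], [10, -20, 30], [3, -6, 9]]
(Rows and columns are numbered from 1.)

ρ2 := ρ2 − 10·ρ1
  [ 1  -2  3 ]
  [ 0   0  0 ]
  [ 3  -6  9 ]
ρ3 := ρ3 − 3·ρ1
  [ 1  -2  3 ]
  [ 0   0  0 ]
  [ 0   0  0 ]

3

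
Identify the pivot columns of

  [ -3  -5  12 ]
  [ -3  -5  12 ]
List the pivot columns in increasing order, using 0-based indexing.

0

R1 → -1/3·R1
  [  1  5/3  -4 ]
  [ -3   -5  12 ]
R2 → R2 + 3·R1
  [ 1  5/3  -4 ]
  [ 0    0   0 ]
Pivot columns are the columns containing a leading 1.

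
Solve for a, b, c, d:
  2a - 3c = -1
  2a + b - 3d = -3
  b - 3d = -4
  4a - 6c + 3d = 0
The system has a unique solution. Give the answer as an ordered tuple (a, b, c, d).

Form the augmented matrix and row-reduce:
  [ 2  0  -3   0  |  -1 ]
  [ 2  1   0  -3  |  -3 ]
  [ 0  1   0  -3  |  -4 ]
  [ 4  0  -6   3  |   0 ]
Multiply ρ1 by 1/2.
Subtract 2 times ρ1 from ρ2.
Subtract 4 times ρ1 from ρ4.
Subtract ρ2 from ρ3.
Multiply ρ3 by -1/3.
Multiply ρ4 by 1/3.
Add 3 times ρ4 to ρ2.
Subtract 3 times ρ3 from ρ2.
Add 3/2 times ρ3 to ρ1.
Reading off the last column: a = 1/2, b = -2, c = 2/3, d = 2/3.

(1/2, -2, 2/3, 2/3)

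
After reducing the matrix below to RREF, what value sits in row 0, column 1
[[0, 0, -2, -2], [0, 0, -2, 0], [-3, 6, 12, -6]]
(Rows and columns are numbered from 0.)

-2

R1 ↔ R3
  [ -3  6  12  -6 ]
  [  0  0  -2   0 ]
  [  0  0  -2  -2 ]
R1 → -1/3·R1
  [ 1  -2  -4   2 ]
  [ 0   0  -2   0 ]
  [ 0   0  -2  -2 ]
R2 → -1/2·R2
  [ 1  -2  -4   2 ]
  [ 0   0   1   0 ]
  [ 0   0  -2  -2 ]
R3 → R3 + 2·R2
  [ 1  -2  -4   2 ]
  [ 0   0   1   0 ]
  [ 0   0   0  -2 ]
R3 → -1/2·R3
  [ 1  -2  -4  2 ]
  [ 0   0   1  0 ]
  [ 0   0   0  1 ]
R1 → R1 − 2·R3
  [ 1  -2  -4  0 ]
  [ 0   0   1  0 ]
  [ 0   0   0  1 ]
R1 → R1 + 4·R2
  [ 1  -2  0  0 ]
  [ 0   0  1  0 ]
  [ 0   0  0  1 ]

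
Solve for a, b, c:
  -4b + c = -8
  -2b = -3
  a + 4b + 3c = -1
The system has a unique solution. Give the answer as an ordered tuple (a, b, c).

(-1, 3/2, -2)

Form the augmented matrix and row-reduce:
  [ 0  -4  1  |  -8 ]
  [ 0  -2  0  |  -3 ]
  [ 1   4  3  |  -1 ]
R1 <-> R3
  [ 1   4  3  |  -1 ]
  [ 0  -2  0  |  -3 ]
  [ 0  -4  1  |  -8 ]
R2 := -1/2·R2
  [ 1   4  3  |   -1 ]
  [ 0   1  0  |  3/2 ]
  [ 0  -4  1  |   -8 ]
R3 := R3 + 4·R2
  [ 1  4  3  |   -1 ]
  [ 0  1  0  |  3/2 ]
  [ 0  0  1  |   -2 ]
R1 := R1 − 3·R3
  [ 1  4  0  |    5 ]
  [ 0  1  0  |  3/2 ]
  [ 0  0  1  |   -2 ]
R1 := R1 − 4·R2
  [ 1  0  0  |   -1 ]
  [ 0  1  0  |  3/2 ]
  [ 0  0  1  |   -2 ]
Reading off the last column: a = -1, b = 3/2, c = -2.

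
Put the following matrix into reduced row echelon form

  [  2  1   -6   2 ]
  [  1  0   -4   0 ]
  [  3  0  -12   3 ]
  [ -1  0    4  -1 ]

[[1, 0, -4, 0], [0, 1, 2, 0], [0, 0, 0, 1], [0, 0, 0, 0]]

R1 ← 1/2·R1
  [  1  1/2   -3   1 ]
  [  1    0   -4   0 ]
  [  3    0  -12   3 ]
  [ -1    0    4  -1 ]
R2 ← R2 − R1
  [  1   1/2   -3   1 ]
  [  0  -1/2   -1  -1 ]
  [  3     0  -12   3 ]
  [ -1     0    4  -1 ]
R3 ← R3 − 3·R1
  [  1   1/2  -3   1 ]
  [  0  -1/2  -1  -1 ]
  [  0  -3/2  -3   0 ]
  [ -1     0   4  -1 ]
R4 ← R4 + R1
  [ 1   1/2  -3   1 ]
  [ 0  -1/2  -1  -1 ]
  [ 0  -3/2  -3   0 ]
  [ 0   1/2   1   0 ]
R2 ← -2·R2
  [ 1   1/2  -3  1 ]
  [ 0     1   2  2 ]
  [ 0  -3/2  -3  0 ]
  [ 0   1/2   1  0 ]
R3 ← R3 + 3/2·R2
  [ 1  1/2  -3  1 ]
  [ 0    1   2  2 ]
  [ 0    0   0  3 ]
  [ 0  1/2   1  0 ]
R4 ← R4 − 1/2·R2
  [ 1  1/2  -3   1 ]
  [ 0    1   2   2 ]
  [ 0    0   0   3 ]
  [ 0    0   0  -1 ]
R3 ← 1/3·R3
  [ 1  1/2  -3   1 ]
  [ 0    1   2   2 ]
  [ 0    0   0   1 ]
  [ 0    0   0  -1 ]
R4 ← R4 + R3
  [ 1  1/2  -3  1 ]
  [ 0    1   2  2 ]
  [ 0    0   0  1 ]
  [ 0    0   0  0 ]
R2 ← R2 − 2·R3
  [ 1  1/2  -3  1 ]
  [ 0    1   2  0 ]
  [ 0    0   0  1 ]
  [ 0    0   0  0 ]
R1 ← R1 − R3
  [ 1  1/2  -3  0 ]
  [ 0    1   2  0 ]
  [ 0    0   0  1 ]
  [ 0    0   0  0 ]
R1 ← R1 − 1/2·R2
  [ 1  0  -4  0 ]
  [ 0  1   2  0 ]
  [ 0  0   0  1 ]
  [ 0  0   0  0 ]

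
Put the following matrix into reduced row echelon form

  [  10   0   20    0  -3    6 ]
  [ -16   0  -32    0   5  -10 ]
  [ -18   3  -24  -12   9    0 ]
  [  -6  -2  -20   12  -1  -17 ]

[[1, 0, 2, 0, 0, 0], [0, 1, 4, 0, 0, -1], [0, 0, 0, 1, 0, -7/4], [0, 0, 0, 0, 1, -2]]

R1 -> 1/10·R1
  [   1   0    2    0  -3/10  3/5 ]
  [ -16   0  -32    0      5  -10 ]
  [ -18   3  -24  -12      9    0 ]
  [  -6  -2  -20   12     -1  -17 ]
R2 -> R2 + 16·R1
  [   1   0    2    0  -3/10   3/5 ]
  [   0   0    0    0    1/5  -2/5 ]
  [ -18   3  -24  -12      9     0 ]
  [  -6  -2  -20   12     -1   -17 ]
R3 -> R3 + 18·R1
  [  1   0    2    0  -3/10   3/5 ]
  [  0   0    0    0    1/5  -2/5 ]
  [  0   3   12  -12   18/5  54/5 ]
  [ -6  -2  -20   12     -1   -17 ]
R4 -> R4 + 6·R1
  [ 1   0   2    0  -3/10    3/5 ]
  [ 0   0   0    0    1/5   -2/5 ]
  [ 0   3  12  -12   18/5   54/5 ]
  [ 0  -2  -8   12  -14/5  -67/5 ]
R2 ↔ R3
  [ 1   0   2    0  -3/10    3/5 ]
  [ 0   3  12  -12   18/5   54/5 ]
  [ 0   0   0    0    1/5   -2/5 ]
  [ 0  -2  -8   12  -14/5  -67/5 ]
R2 -> 1/3·R2
  [ 1   0   2   0  -3/10    3/5 ]
  [ 0   1   4  -4    6/5   18/5 ]
  [ 0   0   0   0    1/5   -2/5 ]
  [ 0  -2  -8  12  -14/5  -67/5 ]
R4 -> R4 + 2·R2
  [ 1  0  2   0  -3/10    3/5 ]
  [ 0  1  4  -4    6/5   18/5 ]
  [ 0  0  0   0    1/5   -2/5 ]
  [ 0  0  0   4   -2/5  -31/5 ]
R3 ↔ R4
  [ 1  0  2   0  -3/10    3/5 ]
  [ 0  1  4  -4    6/5   18/5 ]
  [ 0  0  0   4   -2/5  -31/5 ]
  [ 0  0  0   0    1/5   -2/5 ]
R3 -> 1/4·R3
  [ 1  0  2   0  -3/10     3/5 ]
  [ 0  1  4  -4    6/5    18/5 ]
  [ 0  0  0   1  -1/10  -31/20 ]
  [ 0  0  0   0    1/5    -2/5 ]
R4 -> 5·R4
  [ 1  0  2   0  -3/10     3/5 ]
  [ 0  1  4  -4    6/5    18/5 ]
  [ 0  0  0   1  -1/10  -31/20 ]
  [ 0  0  0   0      1      -2 ]
R3 -> R3 + 1/10·R4
  [ 1  0  2   0  -3/10   3/5 ]
  [ 0  1  4  -4    6/5  18/5 ]
  [ 0  0  0   1      0  -7/4 ]
  [ 0  0  0   0      1    -2 ]
R2 -> R2 − 6/5·R4
  [ 1  0  2   0  -3/10   3/5 ]
  [ 0  1  4  -4      0     6 ]
  [ 0  0  0   1      0  -7/4 ]
  [ 0  0  0   0      1    -2 ]
R1 -> R1 + 3/10·R4
  [ 1  0  2   0  0     0 ]
  [ 0  1  4  -4  0     6 ]
  [ 0  0  0   1  0  -7/4 ]
  [ 0  0  0   0  1    -2 ]
R2 -> R2 + 4·R3
  [ 1  0  2  0  0     0 ]
  [ 0  1  4  0  0    -1 ]
  [ 0  0  0  1  0  -7/4 ]
  [ 0  0  0  0  1    -2 ]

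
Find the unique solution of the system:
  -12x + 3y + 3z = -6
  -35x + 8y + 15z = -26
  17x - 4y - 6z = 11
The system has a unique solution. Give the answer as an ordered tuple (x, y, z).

(1, 3, -1)

Form the augmented matrix and row-reduce:
  [ -12   3   3  |   -6 ]
  [ -35   8  15  |  -26 ]
  [  17  -4  -6  |   11 ]
r1 ← -1/12·r1
  [   1  -1/4  -1/4  |  1/2 ]
  [ -35     8    15  |  -26 ]
  [  17    -4    -6  |   11 ]
r2 ← r2 + 35·r1
  [  1  -1/4  -1/4  |    1/2 ]
  [  0  -3/4  25/4  |  -17/2 ]
  [ 17    -4    -6  |     11 ]
r3 ← r3 − 17·r1
  [ 1  -1/4  -1/4  |    1/2 ]
  [ 0  -3/4  25/4  |  -17/2 ]
  [ 0   1/4  -7/4  |    5/2 ]
r2 ← -4/3·r2
  [ 1  -1/4   -1/4  |   1/2 ]
  [ 0     1  -25/3  |  34/3 ]
  [ 0   1/4   -7/4  |   5/2 ]
r3 ← r3 − 1/4·r2
  [ 1  -1/4   -1/4  |   1/2 ]
  [ 0     1  -25/3  |  34/3 ]
  [ 0     0    1/3  |  -1/3 ]
r3 ← 3·r3
  [ 1  -1/4   -1/4  |   1/2 ]
  [ 0     1  -25/3  |  34/3 ]
  [ 0     0      1  |    -1 ]
r2 ← r2 + 25/3·r3
  [ 1  -1/4  -1/4  |  1/2 ]
  [ 0     1     0  |    3 ]
  [ 0     0     1  |   -1 ]
r1 ← r1 + 1/4·r3
  [ 1  -1/4  0  |  1/4 ]
  [ 0     1  0  |    3 ]
  [ 0     0  1  |   -1 ]
r1 ← r1 + 1/4·r2
  [ 1  0  0  |   1 ]
  [ 0  1  0  |   3 ]
  [ 0  0  1  |  -1 ]
Reading off the last column: x = 1, y = 3, z = -1.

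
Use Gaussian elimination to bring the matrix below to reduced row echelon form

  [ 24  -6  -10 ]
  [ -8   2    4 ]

[[1, -1/4, 0], [0, 0, 1]]

R1 ← 1/24·R1
  [  1  -1/4  -5/12 ]
  [ -8     2      4 ]
R2 ← R2 + 8·R1
  [ 1  -1/4  -5/12 ]
  [ 0     0    2/3 ]
R2 ← 3/2·R2
  [ 1  -1/4  -5/12 ]
  [ 0     0      1 ]
R1 ← R1 + 5/12·R2
  [ 1  -1/4  0 ]
  [ 0     0  1 ]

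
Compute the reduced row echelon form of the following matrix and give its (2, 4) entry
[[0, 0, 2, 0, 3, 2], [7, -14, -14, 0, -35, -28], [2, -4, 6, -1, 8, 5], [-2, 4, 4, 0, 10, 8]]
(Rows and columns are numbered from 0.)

R1 <-> R2
  [  7  -14  -14   0  -35  -28 ]
  [  0    0    2   0    3    2 ]
  [  2   -4    6  -1    8    5 ]
  [ -2    4    4   0   10    8 ]
R1 -> 1/7·R1
  [  1  -2  -2   0  -5  -4 ]
  [  0   0   2   0   3   2 ]
  [  2  -4   6  -1   8   5 ]
  [ -2   4   4   0  10   8 ]
R3 -> R3 − 2·R1
  [  1  -2  -2   0  -5  -4 ]
  [  0   0   2   0   3   2 ]
  [  0   0  10  -1  18  13 ]
  [ -2   4   4   0  10   8 ]
R4 -> R4 + 2·R1
  [ 1  -2  -2   0  -5  -4 ]
  [ 0   0   2   0   3   2 ]
  [ 0   0  10  -1  18  13 ]
  [ 0   0   0   0   0   0 ]
R2 -> 1/2·R2
  [ 1  -2  -2   0   -5  -4 ]
  [ 0   0   1   0  3/2   1 ]
  [ 0   0  10  -1   18  13 ]
  [ 0   0   0   0    0   0 ]
R3 -> R3 − 10·R2
  [ 1  -2  -2   0   -5  -4 ]
  [ 0   0   1   0  3/2   1 ]
  [ 0   0   0  -1    3   3 ]
  [ 0   0   0   0    0   0 ]
R3 -> -1·R3
  [ 1  -2  -2  0   -5  -4 ]
  [ 0   0   1  0  3/2   1 ]
  [ 0   0   0  1   -3  -3 ]
  [ 0   0   0  0    0   0 ]
R1 -> R1 + 2·R2
  [ 1  -2  0  0   -2  -2 ]
  [ 0   0  1  0  3/2   1 ]
  [ 0   0  0  1   -3  -3 ]
  [ 0   0  0  0    0   0 ]

-3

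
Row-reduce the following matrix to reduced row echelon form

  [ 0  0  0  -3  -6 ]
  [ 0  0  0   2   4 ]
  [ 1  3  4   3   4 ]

R1 <=> R3
  [ 1  3  4   3   4 ]
  [ 0  0  0   2   4 ]
  [ 0  0  0  -3  -6 ]
R2 -> 1/2·R2
  [ 1  3  4   3   4 ]
  [ 0  0  0   1   2 ]
  [ 0  0  0  -3  -6 ]
R3 -> R3 + 3·R2
  [ 1  3  4  3  4 ]
  [ 0  0  0  1  2 ]
  [ 0  0  0  0  0 ]
R1 -> R1 − 3·R2
  [ 1  3  4  0  -2 ]
  [ 0  0  0  1   2 ]
  [ 0  0  0  0   0 ]

[[1, 3, 4, 0, -2], [0, 0, 0, 1, 2], [0, 0, 0, 0, 0]]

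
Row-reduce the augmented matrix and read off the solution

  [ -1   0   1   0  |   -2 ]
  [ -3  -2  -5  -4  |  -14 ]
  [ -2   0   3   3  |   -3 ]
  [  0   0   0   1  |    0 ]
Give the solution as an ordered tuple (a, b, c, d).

(3, 0, 1, 0)

Multiply R1 by -1.
Add 3 times R1 to R2.
Add 2 times R1 to R3.
Multiply R2 by -1/2.
Subtract 3 times R4 from R3.
Subtract 2 times R4 from R2.
Subtract 4 times R3 from R2.
Add R3 to R1.
Reading off the last column: a = 3, b = 0, c = 1, d = 0.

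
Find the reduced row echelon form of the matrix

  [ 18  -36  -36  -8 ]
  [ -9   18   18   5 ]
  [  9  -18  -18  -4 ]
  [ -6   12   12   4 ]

Multiply R1 by 1/18.
Add 9 times R1 to R2.
Subtract 9 times R1 from R3.
Add 6 times R1 to R4.
Subtract 4/3 times R2 from R4.
Add 4/9 times R2 to R1.

[[1, -2, -2, 0], [0, 0, 0, 1], [0, 0, 0, 0], [0, 0, 0, 0]]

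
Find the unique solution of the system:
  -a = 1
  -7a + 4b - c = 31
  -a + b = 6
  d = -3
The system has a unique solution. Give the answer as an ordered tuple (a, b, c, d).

(-1, 5, -4, -3)

Form the augmented matrix and row-reduce:
  [ -1  0   0  0  |   1 ]
  [ -7  4  -1  0  |  31 ]
  [ -1  1   0  0  |   6 ]
  [  0  0   0  1  |  -3 ]
Multiply R1 by -1.
  [  1  0   0  0  |  -1 ]
  [ -7  4  -1  0  |  31 ]
  [ -1  1   0  0  |   6 ]
  [  0  0   0  1  |  -3 ]
Add 7 times R1 to R2.
  [  1  0   0  0  |  -1 ]
  [  0  4  -1  0  |  24 ]
  [ -1  1   0  0  |   6 ]
  [  0  0   0  1  |  -3 ]
Add R1 to R3.
  [ 1  0   0  0  |  -1 ]
  [ 0  4  -1  0  |  24 ]
  [ 0  1   0  0  |   5 ]
  [ 0  0   0  1  |  -3 ]
Multiply R2 by 1/4.
  [ 1  0     0  0  |  -1 ]
  [ 0  1  -1/4  0  |   6 ]
  [ 0  1     0  0  |   5 ]
  [ 0  0     0  1  |  -3 ]
Subtract R2 from R3.
  [ 1  0     0  0  |  -1 ]
  [ 0  1  -1/4  0  |   6 ]
  [ 0  0   1/4  0  |  -1 ]
  [ 0  0     0  1  |  -3 ]
Multiply R3 by 4.
  [ 1  0     0  0  |  -1 ]
  [ 0  1  -1/4  0  |   6 ]
  [ 0  0     1  0  |  -4 ]
  [ 0  0     0  1  |  -3 ]
Add 1/4 times R3 to R2.
  [ 1  0  0  0  |  -1 ]
  [ 0  1  0  0  |   5 ]
  [ 0  0  1  0  |  -4 ]
  [ 0  0  0  1  |  -3 ]
Reading off the last column: a = -1, b = 5, c = -4, d = -3.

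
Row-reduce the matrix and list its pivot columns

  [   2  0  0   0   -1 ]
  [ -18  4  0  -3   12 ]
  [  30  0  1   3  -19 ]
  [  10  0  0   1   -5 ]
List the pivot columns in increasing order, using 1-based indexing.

1, 2, 3, 4

Multiply ρ1 by 1/2.
  [   1  0  0   0  -1/2 ]
  [ -18  4  0  -3    12 ]
  [  30  0  1   3   -19 ]
  [  10  0  0   1    -5 ]
Add 18 times ρ1 to ρ2.
  [  1  0  0   0  -1/2 ]
  [  0  4  0  -3     3 ]
  [ 30  0  1   3   -19 ]
  [ 10  0  0   1    -5 ]
Subtract 30 times ρ1 from ρ3.
  [  1  0  0   0  -1/2 ]
  [  0  4  0  -3     3 ]
  [  0  0  1   3    -4 ]
  [ 10  0  0   1    -5 ]
Subtract 10 times ρ1 from ρ4.
  [ 1  0  0   0  -1/2 ]
  [ 0  4  0  -3     3 ]
  [ 0  0  1   3    -4 ]
  [ 0  0  0   1     0 ]
Multiply ρ2 by 1/4.
  [ 1  0  0     0  -1/2 ]
  [ 0  1  0  -3/4   3/4 ]
  [ 0  0  1     3    -4 ]
  [ 0  0  0     1     0 ]
Subtract 3 times ρ4 from ρ3.
  [ 1  0  0     0  -1/2 ]
  [ 0  1  0  -3/4   3/4 ]
  [ 0  0  1     0    -4 ]
  [ 0  0  0     1     0 ]
Add 3/4 times ρ4 to ρ2.
  [ 1  0  0  0  -1/2 ]
  [ 0  1  0  0   3/4 ]
  [ 0  0  1  0    -4 ]
  [ 0  0  0  1     0 ]
Pivot columns are the columns containing a leading 1.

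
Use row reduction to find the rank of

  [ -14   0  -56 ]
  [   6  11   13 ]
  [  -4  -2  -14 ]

R1 -> -1/14·R1
  [  1   0    4 ]
  [  6  11   13 ]
  [ -4  -2  -14 ]
R2 -> R2 − 6·R1
  [  1   0    4 ]
  [  0  11  -11 ]
  [ -4  -2  -14 ]
R3 -> R3 + 4·R1
  [ 1   0    4 ]
  [ 0  11  -11 ]
  [ 0  -2    2 ]
R2 -> 1/11·R2
  [ 1   0   4 ]
  [ 0   1  -1 ]
  [ 0  -2   2 ]
R3 -> R3 + 2·R2
  [ 1  0   4 ]
  [ 0  1  -1 ]
  [ 0  0   0 ]
The reduced form has 2 nonzero rows.

rank = 2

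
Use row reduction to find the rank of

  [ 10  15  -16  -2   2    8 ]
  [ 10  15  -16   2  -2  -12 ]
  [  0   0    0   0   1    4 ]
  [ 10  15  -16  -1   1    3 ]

ρ1 := 1/10·ρ1
ρ2 := ρ2 − 10·ρ1
ρ4 := ρ4 − 10·ρ1
ρ2 := 1/4·ρ2
ρ4 := ρ4 − ρ2
ρ2 := ρ2 + ρ3
ρ1 := ρ1 − 1/5·ρ3
ρ1 := ρ1 + 1/5·ρ2
The reduced form has 3 nonzero rows.

rank = 3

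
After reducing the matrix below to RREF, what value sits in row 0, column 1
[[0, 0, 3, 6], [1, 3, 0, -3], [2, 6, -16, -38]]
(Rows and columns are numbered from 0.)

3

Swap R1 and R2.
  [ 1  3    0   -3 ]
  [ 0  0    3    6 ]
  [ 2  6  -16  -38 ]
Subtract 2 times R1 from R3.
  [ 1  3    0   -3 ]
  [ 0  0    3    6 ]
  [ 0  0  -16  -32 ]
Multiply R2 by 1/3.
  [ 1  3    0   -3 ]
  [ 0  0    1    2 ]
  [ 0  0  -16  -32 ]
Add 16 times R2 to R3.
  [ 1  3  0  -3 ]
  [ 0  0  1   2 ]
  [ 0  0  0   0 ]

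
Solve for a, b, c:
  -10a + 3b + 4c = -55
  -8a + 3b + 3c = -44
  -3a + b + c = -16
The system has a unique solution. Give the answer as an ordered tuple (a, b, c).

(4, -1, -3)

Form the augmented matrix and row-reduce:
  [ -10  3  4  |  -55 ]
  [  -8  3  3  |  -44 ]
  [  -3  1  1  |  -16 ]
ρ1 := -1/10·ρ1
  [  1  -3/10  -2/5  |  11/2 ]
  [ -8      3     3  |   -44 ]
  [ -3      1     1  |   -16 ]
ρ2 := ρ2 + 8·ρ1
  [  1  -3/10  -2/5  |  11/2 ]
  [  0    3/5  -1/5  |     0 ]
  [ -3      1     1  |   -16 ]
ρ3 := ρ3 + 3·ρ1
  [ 1  -3/10  -2/5  |  11/2 ]
  [ 0    3/5  -1/5  |     0 ]
  [ 0   1/10  -1/5  |   1/2 ]
ρ2 := 5/3·ρ2
  [ 1  -3/10  -2/5  |  11/2 ]
  [ 0      1  -1/3  |     0 ]
  [ 0   1/10  -1/5  |   1/2 ]
ρ3 := ρ3 − 1/10·ρ2
  [ 1  -3/10  -2/5  |  11/2 ]
  [ 0      1  -1/3  |     0 ]
  [ 0      0  -1/6  |   1/2 ]
ρ3 := -6·ρ3
  [ 1  -3/10  -2/5  |  11/2 ]
  [ 0      1  -1/3  |     0 ]
  [ 0      0     1  |    -3 ]
ρ2 := ρ2 + 1/3·ρ3
  [ 1  -3/10  -2/5  |  11/2 ]
  [ 0      1     0  |    -1 ]
  [ 0      0     1  |    -3 ]
ρ1 := ρ1 + 2/5·ρ3
  [ 1  -3/10  0  |  43/10 ]
  [ 0      1  0  |     -1 ]
  [ 0      0  1  |     -3 ]
ρ1 := ρ1 + 3/10·ρ2
  [ 1  0  0  |   4 ]
  [ 0  1  0  |  -1 ]
  [ 0  0  1  |  -3 ]
Reading off the last column: a = 4, b = -1, c = -3.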